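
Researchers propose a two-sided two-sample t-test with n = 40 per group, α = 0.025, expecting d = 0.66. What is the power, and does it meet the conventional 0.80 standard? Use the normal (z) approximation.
Power ≈ 0.76; the study is underpowered (power < 0.80)

Power calculation (two-sample t-test, normal approximation):
z_β = d · √(n/2) - z_{α/2}
z_β = 0.66 · √(40/2) - 2.241
z_β = 0.66 · 4.472 - 2.241
z_β = 0.710

Power = Φ(z_β) = Φ(0.710) ≈ 0.761

Effect size d = 0.66 is medium by Cohen's convention (0.2/0.5/0.8).

Threshold: power ≥ 0.80 is conventionally adequate.
Power ≈ 0.76 → the study is underpowered (power < 0.80).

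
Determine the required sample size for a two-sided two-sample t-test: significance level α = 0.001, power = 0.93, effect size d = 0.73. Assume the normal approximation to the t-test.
n = 86 per group

Sample size formula (two-sample t-test, normal approximation):
n = 2 · ((z_{α/2} + z_β) / d)²

z_{α/2} = 3.291 (for α = 0.001, two-sided)
z_β = 1.476 (for power = 0.93)
d = 0.73

n = 2 · ((3.291 + 1.476) / 0.73)²
n = 2 · (6.530)²
n ≈ 85.28
Round up to the next whole number: n = 86 per group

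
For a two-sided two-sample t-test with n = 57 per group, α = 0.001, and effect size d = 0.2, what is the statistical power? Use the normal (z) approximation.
Power ≈ 0.01

Power calculation (two-sample t-test, normal approximation):
z_β = d · √(n/2) - z_{α/2}
z_β = 0.2 · √(57/2) - 3.291
z_β = 0.2 · 5.339 - 3.291
z_β = -2.223

Power = Φ(z_β) = Φ(-2.223) ≈ 0.013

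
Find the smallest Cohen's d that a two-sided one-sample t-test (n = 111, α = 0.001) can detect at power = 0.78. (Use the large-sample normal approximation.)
d ≈ 0.39

Minimum detectable effect (one-sample t-test, normal approximation):
d = (z_{α/2} + z_β) / √n
d = (3.291 + 0.772) / √111
d = 4.063 / 10.536
d ≈ 0.39

By Cohen's convention (0.2 small / 0.5 medium / 0.8 large): small effect.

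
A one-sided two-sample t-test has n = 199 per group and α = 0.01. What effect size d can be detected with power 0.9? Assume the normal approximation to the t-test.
d ≈ 0.36

Minimum detectable effect (two-sample t-test, normal approximation):
d = (z_α + z_β) / √(n/2)
d = (2.326 + 1.282) / √(199/2)
d = 3.608 / 9.975
d ≈ 0.36

By Cohen's convention (0.2 small / 0.5 medium / 0.8 large): small effect.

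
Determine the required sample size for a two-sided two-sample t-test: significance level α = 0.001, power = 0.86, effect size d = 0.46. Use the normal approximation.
n = 181 per group

Sample size formula (two-sample t-test, normal approximation):
n = 2 · ((z_{α/2} + z_β) / d)²

z_{α/2} = 3.291 (for α = 0.001, two-sided)
z_β = 1.080 (for power = 0.86)
d = 0.46

n = 2 · ((3.291 + 1.080) / 0.46)²
n = 2 · (9.502)²
n ≈ 180.58
Round up to the next whole number: n = 181 per group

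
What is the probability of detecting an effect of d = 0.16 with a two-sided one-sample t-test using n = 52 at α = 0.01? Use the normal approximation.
Power ≈ 0.08

Power calculation (one-sample t-test, normal approximation):
z_β = d · √n - z_{α/2}
z_β = 0.16 · √52 - 2.576
z_β = 0.16 · 7.211 - 2.576
z_β = -1.422

Power = Φ(z_β) = Φ(-1.422) ≈ 0.078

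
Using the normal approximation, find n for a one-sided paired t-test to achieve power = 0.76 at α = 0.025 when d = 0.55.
n = 24 pairs

Sample size formula (paired t-test, normal approximation):
n = ((z_α + z_β) / d)²

z_α = 1.960 (for α = 0.025, one-sided)
z_β = 0.706 (for power = 0.76)
d = 0.55

n = ((1.960 + 0.706) / 0.55)²
n = (4.847)²
n ≈ 23.49
Round up to the next whole number: n = 24 pairs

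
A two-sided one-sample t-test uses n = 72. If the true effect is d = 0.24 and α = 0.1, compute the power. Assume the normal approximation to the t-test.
Power ≈ 0.65

Power calculation (one-sample t-test, normal approximation):
z_β = d · √n - z_{α/2}
z_β = 0.24 · √72 - 1.645
z_β = 0.24 · 8.485 - 1.645
z_β = 0.392

Power = Φ(z_β) = Φ(0.392) ≈ 0.652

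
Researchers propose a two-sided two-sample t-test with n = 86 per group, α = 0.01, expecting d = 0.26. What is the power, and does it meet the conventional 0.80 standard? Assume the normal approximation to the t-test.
Power ≈ 0.19; the study is underpowered (power < 0.80)

Power calculation (two-sample t-test, normal approximation):
z_β = d · √(n/2) - z_{α/2}
z_β = 0.26 · √(86/2) - 2.576
z_β = 0.26 · 6.557 - 2.576
z_β = -0.871

Power = Φ(z_β) = Φ(-0.871) ≈ 0.192

Effect size d = 0.26 is small by Cohen's convention (0.2/0.5/0.8).

Threshold: power ≥ 0.80 is conventionally adequate.
Power ≈ 0.19 → the study is underpowered (power < 0.80).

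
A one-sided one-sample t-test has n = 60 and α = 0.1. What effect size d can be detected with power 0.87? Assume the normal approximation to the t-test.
d ≈ 0.31

Minimum detectable effect (one-sample t-test, normal approximation):
d = (z_α + z_β) / √n
d = (1.282 + 1.126) / √60
d = 2.408 / 7.746
d ≈ 0.31

By Cohen's convention (0.2 small / 0.5 medium / 0.8 large): small effect.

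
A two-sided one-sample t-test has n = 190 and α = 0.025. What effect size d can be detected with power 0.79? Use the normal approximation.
d ≈ 0.22

Minimum detectable effect (one-sample t-test, normal approximation):
d = (z_{α/2} + z_β) / √n
d = (2.241 + 0.806) / √190
d = 3.048 / 13.784
d ≈ 0.22

By Cohen's convention (0.2 small / 0.5 medium / 0.8 large): small effect.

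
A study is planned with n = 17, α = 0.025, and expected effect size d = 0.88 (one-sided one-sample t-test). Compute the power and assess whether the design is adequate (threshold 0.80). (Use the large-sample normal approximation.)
Power ≈ 0.95; the study is adequately powered (power ≥ 0.80)

Power calculation (one-sample t-test, normal approximation):
z_β = d · √n - z_α
z_β = 0.88 · √17 - 1.960
z_β = 0.88 · 4.123 - 1.960
z_β = 1.668

Power = Φ(z_β) = Φ(1.668) ≈ 0.952

Effect size d = 0.88 is large by Cohen's convention (0.2/0.5/0.8).

Threshold: power ≥ 0.80 is conventionally adequate.
Power ≈ 0.95 → the study is adequately powered (power ≥ 0.80).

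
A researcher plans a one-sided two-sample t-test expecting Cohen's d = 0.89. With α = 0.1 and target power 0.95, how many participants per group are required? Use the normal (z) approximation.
n = 22 per group

Sample size formula (two-sample t-test, normal approximation):
n = 2 · ((z_α + z_β) / d)²

z_α = 1.282 (for α = 0.1, one-sided)
z_β = 1.645 (for power = 0.95)
d = 0.89

n = 2 · ((1.282 + 1.645) / 0.89)²
n = 2 · (3.289)²
n ≈ 21.64
Round up to the next whole number: n = 22 per group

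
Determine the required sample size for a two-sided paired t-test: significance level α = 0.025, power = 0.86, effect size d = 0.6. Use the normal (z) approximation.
n = 31 pairs

Sample size formula (paired t-test, normal approximation):
n = ((z_{α/2} + z_β) / d)²

z_{α/2} = 2.241 (for α = 0.025, two-sided)
z_β = 1.080 (for power = 0.86)
d = 0.6

n = ((2.241 + 1.080) / 0.6)²
n = (5.535)²
n ≈ 30.64
Round up to the next whole number: n = 31 pairs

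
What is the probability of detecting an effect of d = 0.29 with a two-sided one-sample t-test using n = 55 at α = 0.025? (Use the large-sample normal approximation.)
Power ≈ 0.46

Power calculation (one-sample t-test, normal approximation):
z_β = d · √n - z_{α/2}
z_β = 0.29 · √55 - 2.241
z_β = 0.29 · 7.416 - 2.241
z_β = -0.091

Power = Φ(z_β) = Φ(-0.091) ≈ 0.464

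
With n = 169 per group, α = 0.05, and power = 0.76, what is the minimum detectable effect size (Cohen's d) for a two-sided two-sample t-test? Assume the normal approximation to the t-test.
d ≈ 0.29

Minimum detectable effect (two-sample t-test, normal approximation):
d = (z_{α/2} + z_β) / √(n/2)
d = (1.960 + 0.706) / √(169/2)
d = 2.666 / 9.192
d ≈ 0.29

By Cohen's convention (0.2 small / 0.5 medium / 0.8 large): small effect.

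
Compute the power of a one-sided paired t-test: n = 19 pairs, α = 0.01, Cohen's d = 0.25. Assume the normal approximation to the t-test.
Power ≈ 0.11

Power calculation (paired t-test, normal approximation):
z_β = d · √n - z_α
z_β = 0.25 · √19 - 2.326
z_β = 0.25 · 4.359 - 2.326
z_β = -1.237

Power = Φ(z_β) = Φ(-1.237) ≈ 0.108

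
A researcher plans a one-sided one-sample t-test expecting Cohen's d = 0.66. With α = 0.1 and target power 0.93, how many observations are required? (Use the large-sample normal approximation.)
n = 18

Sample size formula (one-sample t-test, normal approximation):
n = ((z_α + z_β) / d)²

z_α = 1.282 (for α = 0.1, one-sided)
z_β = 1.476 (for power = 0.93)
d = 0.66

n = ((1.282 + 1.476) / 0.66)²
n = (4.179)²
n ≈ 17.46
Round up to the next whole number: n = 18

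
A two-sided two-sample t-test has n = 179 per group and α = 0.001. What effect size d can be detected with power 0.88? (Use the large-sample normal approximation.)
d ≈ 0.47

Minimum detectable effect (two-sample t-test, normal approximation):
d = (z_{α/2} + z_β) / √(n/2)
d = (3.291 + 1.175) / √(179/2)
d = 4.466 / 9.460
d ≈ 0.47

By Cohen's convention (0.2 small / 0.5 medium / 0.8 large): small effect.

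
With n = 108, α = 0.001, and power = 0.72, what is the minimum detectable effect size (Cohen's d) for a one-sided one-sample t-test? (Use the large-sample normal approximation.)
d ≈ 0.35

Minimum detectable effect (one-sample t-test, normal approximation):
d = (z_α + z_β) / √n
d = (3.090 + 0.583) / √108
d = 3.673 / 10.392
d ≈ 0.35

By Cohen's convention (0.2 small / 0.5 medium / 0.8 large): small effect.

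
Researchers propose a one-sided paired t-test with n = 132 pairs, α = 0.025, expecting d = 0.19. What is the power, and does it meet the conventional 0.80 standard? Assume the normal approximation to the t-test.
Power ≈ 0.59; the study is underpowered (power < 0.80)

Power calculation (paired t-test, normal approximation):
z_β = d · √n - z_α
z_β = 0.19 · √132 - 1.960
z_β = 0.19 · 11.489 - 1.960
z_β = 0.223

Power = Φ(z_β) = Φ(0.223) ≈ 0.588

Effect size d = 0.19 is very small by Cohen's convention (0.2/0.5/0.8).

Threshold: power ≥ 0.80 is conventionally adequate.
Power ≈ 0.59 → the study is underpowered (power < 0.80).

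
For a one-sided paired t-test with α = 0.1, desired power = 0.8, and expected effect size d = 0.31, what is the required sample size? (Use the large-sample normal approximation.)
n = 47 pairs

Sample size formula (paired t-test, normal approximation):
n = ((z_α + z_β) / d)²

z_α = 1.282 (for α = 0.1, one-sided)
z_β = 0.842 (for power = 0.8)
d = 0.31

n = ((1.282 + 0.842) / 0.31)²
n = (6.852)²
n ≈ 46.95
Round up to the next whole number: n = 47 pairs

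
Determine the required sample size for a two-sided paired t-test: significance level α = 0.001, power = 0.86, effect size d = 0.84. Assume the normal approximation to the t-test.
n = 28 pairs

Sample size formula (paired t-test, normal approximation):
n = ((z_{α/2} + z_β) / d)²

z_{α/2} = 3.291 (for α = 0.001, two-sided)
z_β = 1.080 (for power = 0.86)
d = 0.84

n = ((3.291 + 1.080) / 0.84)²
n = (5.204)²
n ≈ 27.08
Round up to the next whole number: n = 28 pairs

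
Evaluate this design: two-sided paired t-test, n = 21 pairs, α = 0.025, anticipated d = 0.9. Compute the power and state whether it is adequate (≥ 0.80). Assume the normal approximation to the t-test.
Power ≈ 0.97; the study is adequately powered (power ≥ 0.80)

Power calculation (paired t-test, normal approximation):
z_β = d · √n - z_{α/2}
z_β = 0.9 · √21 - 2.241
z_β = 0.9 · 4.583 - 2.241
z_β = 1.883

Power = Φ(z_β) = Φ(1.883) ≈ 0.970

Effect size d = 0.9 is large by Cohen's convention (0.2/0.5/0.8).

Threshold: power ≥ 0.80 is conventionally adequate.
Power ≈ 0.97 → the study is adequately powered (power ≥ 0.80).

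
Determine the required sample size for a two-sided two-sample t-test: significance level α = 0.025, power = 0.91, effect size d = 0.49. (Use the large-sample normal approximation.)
n = 107 per group

Sample size formula (two-sample t-test, normal approximation):
n = 2 · ((z_{α/2} + z_β) / d)²

z_{α/2} = 2.241 (for α = 0.025, two-sided)
z_β = 1.341 (for power = 0.91)
d = 0.49

n = 2 · ((2.241 + 1.341) / 0.49)²
n = 2 · (7.310)²
n ≈ 106.87
Round up to the next whole number: n = 107 per group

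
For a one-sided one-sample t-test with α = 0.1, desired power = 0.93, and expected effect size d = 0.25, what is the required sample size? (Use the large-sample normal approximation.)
n = 122

Sample size formula (one-sample t-test, normal approximation):
n = ((z_α + z_β) / d)²

z_α = 1.282 (for α = 0.1, one-sided)
z_β = 1.476 (for power = 0.93)
d = 0.25

n = ((1.282 + 1.476) / 0.25)²
n = (11.032)²
n ≈ 121.71
Round up to the next whole number: n = 122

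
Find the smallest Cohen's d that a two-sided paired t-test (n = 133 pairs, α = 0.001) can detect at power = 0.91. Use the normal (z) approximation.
d ≈ 0.40

Minimum detectable effect (paired t-test, normal approximation):
d = (z_{α/2} + z_β) / √n
d = (3.291 + 1.341) / √133
d = 4.631 / 11.533
d ≈ 0.40

By Cohen's convention (0.2 small / 0.5 medium / 0.8 large): small effect.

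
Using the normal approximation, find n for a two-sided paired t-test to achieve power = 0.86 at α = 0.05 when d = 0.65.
n = 22 pairs

Sample size formula (paired t-test, normal approximation):
n = ((z_{α/2} + z_β) / d)²

z_{α/2} = 1.960 (for α = 0.05, two-sided)
z_β = 1.080 (for power = 0.86)
d = 0.65

n = ((1.960 + 1.080) / 0.65)²
n = (4.677)²
n ≈ 21.87
Round up to the next whole number: n = 22 pairs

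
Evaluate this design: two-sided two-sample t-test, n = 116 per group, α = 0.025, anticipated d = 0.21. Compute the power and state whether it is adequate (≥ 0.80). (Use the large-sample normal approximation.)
Power ≈ 0.26; the study is underpowered (power < 0.80)

Power calculation (two-sample t-test, normal approximation):
z_β = d · √(n/2) - z_{α/2}
z_β = 0.21 · √(116/2) - 2.241
z_β = 0.21 · 7.616 - 2.241
z_β = -0.642

Power = Φ(z_β) = Φ(-0.642) ≈ 0.260

Effect size d = 0.21 is small by Cohen's convention (0.2/0.5/0.8).

Threshold: power ≥ 0.80 is conventionally adequate.
Power ≈ 0.26 → the study is underpowered (power < 0.80).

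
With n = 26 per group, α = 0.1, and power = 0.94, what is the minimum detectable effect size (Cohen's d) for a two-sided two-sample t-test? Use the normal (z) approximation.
d ≈ 0.89

Minimum detectable effect (two-sample t-test, normal approximation):
d = (z_{α/2} + z_β) / √(n/2)
d = (1.645 + 1.555) / √(26/2)
d = 3.200 / 3.606
d ≈ 0.89

By Cohen's convention (0.2 small / 0.5 medium / 0.8 large): large effect.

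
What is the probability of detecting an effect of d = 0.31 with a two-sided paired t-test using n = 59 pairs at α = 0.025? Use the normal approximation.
Power ≈ 0.56

Power calculation (paired t-test, normal approximation):
z_β = d · √n - z_{α/2}
z_β = 0.31 · √59 - 2.241
z_β = 0.31 · 7.681 - 2.241
z_β = 0.140

Power = Φ(z_β) = Φ(0.140) ≈ 0.556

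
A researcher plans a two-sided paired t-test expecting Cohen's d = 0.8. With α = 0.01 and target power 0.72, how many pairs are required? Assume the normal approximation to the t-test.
n = 16 pairs

Sample size formula (paired t-test, normal approximation):
n = ((z_{α/2} + z_β) / d)²

z_{α/2} = 2.576 (for α = 0.01, two-sided)
z_β = 0.583 (for power = 0.72)
d = 0.8

n = ((2.576 + 0.583) / 0.8)²
n = (3.949)²
n ≈ 15.59
Round up to the next whole number: n = 16 pairs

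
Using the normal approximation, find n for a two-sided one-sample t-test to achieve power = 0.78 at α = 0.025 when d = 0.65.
n = 22

Sample size formula (one-sample t-test, normal approximation):
n = ((z_{α/2} + z_β) / d)²

z_{α/2} = 2.241 (for α = 0.025, two-sided)
z_β = 0.772 (for power = 0.78)
d = 0.65

n = ((2.241 + 0.772) / 0.65)²
n = (4.635)²
n ≈ 21.48
Round up to the next whole number: n = 22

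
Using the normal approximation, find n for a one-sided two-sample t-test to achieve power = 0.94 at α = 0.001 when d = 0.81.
n = 66 per group

Sample size formula (two-sample t-test, normal approximation):
n = 2 · ((z_α + z_β) / d)²

z_α = 3.090 (for α = 0.001, one-sided)
z_β = 1.555 (for power = 0.94)
d = 0.81

n = 2 · ((3.090 + 1.555) / 0.81)²
n = 2 · (5.735)²
n ≈ 65.78
Round up to the next whole number: n = 66 per group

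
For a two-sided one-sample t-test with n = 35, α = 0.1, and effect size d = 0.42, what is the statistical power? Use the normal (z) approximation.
Power ≈ 0.80

Power calculation (one-sample t-test, normal approximation):
z_β = d · √n - z_{α/2}
z_β = 0.42 · √35 - 1.645
z_β = 0.42 · 5.916 - 1.645
z_β = 0.840

Power = Φ(z_β) = Φ(0.840) ≈ 0.800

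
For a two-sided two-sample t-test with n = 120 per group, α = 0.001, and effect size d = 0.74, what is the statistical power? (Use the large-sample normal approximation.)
Power ≈ 0.99

Power calculation (two-sample t-test, normal approximation):
z_β = d · √(n/2) - z_{α/2}
z_β = 0.74 · √(120/2) - 3.291
z_β = 0.74 · 7.746 - 3.291
z_β = 2.441

Power = Φ(z_β) = Φ(2.441) ≈ 0.993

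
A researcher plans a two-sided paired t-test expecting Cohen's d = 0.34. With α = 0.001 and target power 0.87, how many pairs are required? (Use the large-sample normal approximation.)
n = 169 pairs

Sample size formula (paired t-test, normal approximation):
n = ((z_{α/2} + z_β) / d)²

z_{α/2} = 3.291 (for α = 0.001, two-sided)
z_β = 1.126 (for power = 0.87)
d = 0.34

n = ((3.291 + 1.126) / 0.34)²
n = (12.991)²
n ≈ 168.77
Round up to the next whole number: n = 169 pairs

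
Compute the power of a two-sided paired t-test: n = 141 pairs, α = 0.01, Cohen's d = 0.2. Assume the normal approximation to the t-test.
Power ≈ 0.42

Power calculation (paired t-test, normal approximation):
z_β = d · √n - z_{α/2}
z_β = 0.2 · √141 - 2.576
z_β = 0.2 · 11.874 - 2.576
z_β = -0.201

Power = Φ(z_β) = Φ(-0.201) ≈ 0.420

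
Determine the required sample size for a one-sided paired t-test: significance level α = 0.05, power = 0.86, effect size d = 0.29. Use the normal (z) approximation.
n = 89 pairs

Sample size formula (paired t-test, normal approximation):
n = ((z_α + z_β) / d)²

z_α = 1.645 (for α = 0.05, one-sided)
z_β = 1.080 (for power = 0.86)
d = 0.29

n = ((1.645 + 1.080) / 0.29)²
n = (9.397)²
n ≈ 88.30
Round up to the next whole number: n = 89 pairs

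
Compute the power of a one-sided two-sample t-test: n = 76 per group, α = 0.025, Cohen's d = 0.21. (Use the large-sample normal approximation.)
Power ≈ 0.25

Power calculation (two-sample t-test, normal approximation):
z_β = d · √(n/2) - z_α
z_β = 0.21 · √(76/2) - 1.960
z_β = 0.21 · 6.164 - 1.960
z_β = -0.665

Power = Φ(z_β) = Φ(-0.665) ≈ 0.253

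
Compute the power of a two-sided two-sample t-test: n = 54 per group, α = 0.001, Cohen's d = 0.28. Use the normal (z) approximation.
Power ≈ 0.03

Power calculation (two-sample t-test, normal approximation):
z_β = d · √(n/2) - z_{α/2}
z_β = 0.28 · √(54/2) - 3.291
z_β = 0.28 · 5.196 - 3.291
z_β = -1.836

Power = Φ(z_β) = Φ(-1.836) ≈ 0.033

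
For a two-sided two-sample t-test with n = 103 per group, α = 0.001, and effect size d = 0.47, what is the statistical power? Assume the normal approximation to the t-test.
Power ≈ 0.53

Power calculation (two-sample t-test, normal approximation):
z_β = d · √(n/2) - z_{α/2}
z_β = 0.47 · √(103/2) - 3.291
z_β = 0.47 · 7.176 - 3.291
z_β = 0.082

Power = Φ(z_β) = Φ(0.082) ≈ 0.533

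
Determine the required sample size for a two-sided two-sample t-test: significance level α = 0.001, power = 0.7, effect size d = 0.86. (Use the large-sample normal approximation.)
n = 40 per group

Sample size formula (two-sample t-test, normal approximation):
n = 2 · ((z_{α/2} + z_β) / d)²

z_{α/2} = 3.291 (for α = 0.001, two-sided)
z_β = 0.524 (for power = 0.7)
d = 0.86

n = 2 · ((3.291 + 0.524) / 0.86)²
n = 2 · (4.436)²
n ≈ 39.36
Round up to the next whole number: n = 40 per group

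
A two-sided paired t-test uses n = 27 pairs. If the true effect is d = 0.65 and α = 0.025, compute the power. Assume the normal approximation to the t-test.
Power ≈ 0.87

Power calculation (paired t-test, normal approximation):
z_β = d · √n - z_{α/2}
z_β = 0.65 · √27 - 2.241
z_β = 0.65 · 5.196 - 2.241
z_β = 1.136

Power = Φ(z_β) = Φ(1.136) ≈ 0.872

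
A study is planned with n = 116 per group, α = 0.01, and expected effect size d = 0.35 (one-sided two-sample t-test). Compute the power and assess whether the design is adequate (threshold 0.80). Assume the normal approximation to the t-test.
Power ≈ 0.63; the study is underpowered (power < 0.80)

Power calculation (two-sample t-test, normal approximation):
z_β = d · √(n/2) - z_α
z_β = 0.35 · √(116/2) - 2.326
z_β = 0.35 · 7.616 - 2.326
z_β = 0.339

Power = Φ(z_β) = Φ(0.339) ≈ 0.633

Effect size d = 0.35 is small by Cohen's convention (0.2/0.5/0.8).

Threshold: power ≥ 0.80 is conventionally adequate.
Power ≈ 0.63 → the study is underpowered (power < 0.80).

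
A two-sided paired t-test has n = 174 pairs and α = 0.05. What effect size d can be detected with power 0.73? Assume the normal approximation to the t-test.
d ≈ 0.20

Minimum detectable effect (paired t-test, normal approximation):
d = (z_{α/2} + z_β) / √n
d = (1.960 + 0.613) / √174
d = 2.573 / 13.191
d ≈ 0.20

By Cohen's convention (0.2 small / 0.5 medium / 0.8 large): small effect.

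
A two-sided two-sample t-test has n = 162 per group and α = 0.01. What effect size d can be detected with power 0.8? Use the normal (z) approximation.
d ≈ 0.38

Minimum detectable effect (two-sample t-test, normal approximation):
d = (z_{α/2} + z_β) / √(n/2)
d = (2.576 + 0.842) / √(162/2)
d = 3.417 / 9.000
d ≈ 0.38

By Cohen's convention (0.2 small / 0.5 medium / 0.8 large): small effect.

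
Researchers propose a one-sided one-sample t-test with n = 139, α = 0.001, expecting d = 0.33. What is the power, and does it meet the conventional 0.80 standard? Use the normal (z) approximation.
Power ≈ 0.79; the study is underpowered (power < 0.80)

Power calculation (one-sample t-test, normal approximation):
z_β = d · √n - z_α
z_β = 0.33 · √139 - 3.090
z_β = 0.33 · 11.790 - 3.090
z_β = 0.800

Power = Φ(z_β) = Φ(0.800) ≈ 0.788

Effect size d = 0.33 is small by Cohen's convention (0.2/0.5/0.8).

Threshold: power ≥ 0.80 is conventionally adequate.
Power ≈ 0.79 → the study is underpowered (power < 0.80).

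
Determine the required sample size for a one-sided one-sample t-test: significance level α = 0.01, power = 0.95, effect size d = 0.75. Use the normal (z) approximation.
n = 29

Sample size formula (one-sample t-test, normal approximation):
n = ((z_α + z_β) / d)²

z_α = 2.326 (for α = 0.01, one-sided)
z_β = 1.645 (for power = 0.95)
d = 0.75

n = ((2.326 + 1.645) / 0.75)²
n = (5.295)²
n ≈ 28.04
Round up to the next whole number: n = 29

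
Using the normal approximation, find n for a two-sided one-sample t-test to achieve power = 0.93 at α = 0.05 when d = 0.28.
n = 151

Sample size formula (one-sample t-test, normal approximation):
n = ((z_{α/2} + z_β) / d)²

z_{α/2} = 1.960 (for α = 0.05, two-sided)
z_β = 1.476 (for power = 0.93)
d = 0.28

n = ((1.960 + 1.476) / 0.28)²
n = (12.271)²
n ≈ 150.58
Round up to the next whole number: n = 151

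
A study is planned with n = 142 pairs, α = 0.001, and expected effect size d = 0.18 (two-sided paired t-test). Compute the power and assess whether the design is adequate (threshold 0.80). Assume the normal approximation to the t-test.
Power ≈ 0.13; the study is underpowered (power < 0.80)

Power calculation (paired t-test, normal approximation):
z_β = d · √n - z_{α/2}
z_β = 0.18 · √142 - 3.291
z_β = 0.18 · 11.916 - 3.291
z_β = -1.146

Power = Φ(z_β) = Φ(-1.146) ≈ 0.126

Effect size d = 0.18 is very small by Cohen's convention (0.2/0.5/0.8).

Threshold: power ≥ 0.80 is conventionally adequate.
Power ≈ 0.13 → the study is underpowered (power < 0.80).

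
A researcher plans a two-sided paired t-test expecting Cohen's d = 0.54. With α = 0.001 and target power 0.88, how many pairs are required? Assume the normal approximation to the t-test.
n = 69 pairs

Sample size formula (paired t-test, normal approximation):
n = ((z_{α/2} + z_β) / d)²

z_{α/2} = 3.291 (for α = 0.001, two-sided)
z_β = 1.175 (for power = 0.88)
d = 0.54

n = ((3.291 + 1.175) / 0.54)²
n = (8.270)²
n ≈ 68.39
Round up to the next whole number: n = 69 pairs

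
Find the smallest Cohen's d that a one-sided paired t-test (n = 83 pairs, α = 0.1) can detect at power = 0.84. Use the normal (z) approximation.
d ≈ 0.25

Minimum detectable effect (paired t-test, normal approximation):
d = (z_α + z_β) / √n
d = (1.282 + 0.994) / √83
d = 2.276 / 9.110
d ≈ 0.25

By Cohen's convention (0.2 small / 0.5 medium / 0.8 large): small effect.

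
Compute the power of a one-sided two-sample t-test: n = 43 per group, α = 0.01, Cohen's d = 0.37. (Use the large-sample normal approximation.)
Power ≈ 0.27

Power calculation (two-sample t-test, normal approximation):
z_β = d · √(n/2) - z_α
z_β = 0.37 · √(43/2) - 2.326
z_β = 0.37 · 4.637 - 2.326
z_β = -0.611

Power = Φ(z_β) = Φ(-0.611) ≈ 0.271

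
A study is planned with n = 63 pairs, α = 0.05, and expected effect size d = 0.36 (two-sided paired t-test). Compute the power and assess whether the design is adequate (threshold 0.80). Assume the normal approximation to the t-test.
Power ≈ 0.82; the study is adequately powered (power ≥ 0.80)

Power calculation (paired t-test, normal approximation):
z_β = d · √n - z_{α/2}
z_β = 0.36 · √63 - 1.960
z_β = 0.36 · 7.937 - 1.960
z_β = 0.897

Power = Φ(z_β) = Φ(0.897) ≈ 0.815

Effect size d = 0.36 is small by Cohen's convention (0.2/0.5/0.8).

Threshold: power ≥ 0.80 is conventionally adequate.
Power ≈ 0.82 → the study is adequately powered (power ≥ 0.80).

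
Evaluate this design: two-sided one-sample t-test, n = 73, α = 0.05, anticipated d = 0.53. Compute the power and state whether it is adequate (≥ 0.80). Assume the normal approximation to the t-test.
Power ≈ 0.99; the study is adequately powered (power ≥ 0.80)

Power calculation (one-sample t-test, normal approximation):
z_β = d · √n - z_{α/2}
z_β = 0.53 · √73 - 1.960
z_β = 0.53 · 8.544 - 1.960
z_β = 2.568

Power = Φ(z_β) = Φ(2.568) ≈ 0.995

Effect size d = 0.53 is medium by Cohen's convention (0.2/0.5/0.8).

Threshold: power ≥ 0.80 is conventionally adequate.
Power ≈ 0.99 → the study is adequately powered (power ≥ 0.80).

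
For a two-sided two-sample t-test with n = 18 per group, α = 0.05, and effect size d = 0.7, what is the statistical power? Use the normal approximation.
Power ≈ 0.56

Power calculation (two-sample t-test, normal approximation):
z_β = d · √(n/2) - z_{α/2}
z_β = 0.7 · √(18/2) - 1.960
z_β = 0.7 · 3.000 - 1.960
z_β = 0.140

Power = Φ(z_β) = Φ(0.140) ≈ 0.556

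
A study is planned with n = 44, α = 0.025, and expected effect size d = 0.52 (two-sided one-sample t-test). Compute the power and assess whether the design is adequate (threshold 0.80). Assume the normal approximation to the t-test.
Power ≈ 0.89; the study is adequately powered (power ≥ 0.80)

Power calculation (one-sample t-test, normal approximation):
z_β = d · √n - z_{α/2}
z_β = 0.52 · √44 - 2.241
z_β = 0.52 · 6.633 - 2.241
z_β = 1.208

Power = Φ(z_β) = Φ(1.208) ≈ 0.886

Effect size d = 0.52 is medium by Cohen's convention (0.2/0.5/0.8).

Threshold: power ≥ 0.80 is conventionally adequate.
Power ≈ 0.89 → the study is adequately powered (power ≥ 0.80).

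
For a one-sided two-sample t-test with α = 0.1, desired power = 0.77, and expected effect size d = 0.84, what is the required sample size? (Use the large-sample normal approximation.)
n = 12 per group

Sample size formula (two-sample t-test, normal approximation):
n = 2 · ((z_α + z_β) / d)²

z_α = 1.282 (for α = 0.1, one-sided)
z_β = 0.739 (for power = 0.77)
d = 0.84

n = 2 · ((1.282 + 0.739) / 0.84)²
n = 2 · (2.406)²
n ≈ 11.58
Round up to the next whole number: n = 12 per group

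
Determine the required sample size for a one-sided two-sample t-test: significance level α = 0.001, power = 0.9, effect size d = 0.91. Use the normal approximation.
n = 47 per group

Sample size formula (two-sample t-test, normal approximation):
n = 2 · ((z_α + z_β) / d)²

z_α = 3.090 (for α = 0.001, one-sided)
z_β = 1.282 (for power = 0.9)
d = 0.91

n = 2 · ((3.090 + 1.282) / 0.91)²
n = 2 · (4.804)²
n ≈ 46.16
Round up to the next whole number: n = 47 per group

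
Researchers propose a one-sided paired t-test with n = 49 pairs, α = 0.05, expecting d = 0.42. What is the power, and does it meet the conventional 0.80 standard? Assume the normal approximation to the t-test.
Power ≈ 0.90; the study is adequately powered (power ≥ 0.80)

Power calculation (paired t-test, normal approximation):
z_β = d · √n - z_α
z_β = 0.42 · √49 - 1.645
z_β = 0.42 · 7.000 - 1.645
z_β = 1.295

Power = Φ(z_β) = Φ(1.295) ≈ 0.902

Effect size d = 0.42 is small by Cohen's convention (0.2/0.5/0.8).

Threshold: power ≥ 0.80 is conventionally adequate.
Power ≈ 0.90 → the study is adequately powered (power ≥ 0.80).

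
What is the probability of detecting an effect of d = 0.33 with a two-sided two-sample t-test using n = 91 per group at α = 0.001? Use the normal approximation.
Power ≈ 0.14

Power calculation (two-sample t-test, normal approximation):
z_β = d · √(n/2) - z_{α/2}
z_β = 0.33 · √(91/2) - 3.291
z_β = 0.33 · 6.745 - 3.291
z_β = -1.065

Power = Φ(z_β) = Φ(-1.065) ≈ 0.144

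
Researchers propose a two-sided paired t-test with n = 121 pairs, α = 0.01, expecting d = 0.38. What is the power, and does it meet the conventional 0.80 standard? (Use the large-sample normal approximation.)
Power ≈ 0.95; the study is adequately powered (power ≥ 0.80)

Power calculation (paired t-test, normal approximation):
z_β = d · √n - z_{α/2}
z_β = 0.38 · √121 - 2.576
z_β = 0.38 · 11.000 - 2.576
z_β = 1.604

Power = Φ(z_β) = Φ(1.604) ≈ 0.946

Effect size d = 0.38 is small by Cohen's convention (0.2/0.5/0.8).

Threshold: power ≥ 0.80 is conventionally adequate.
Power ≈ 0.95 → the study is adequately powered (power ≥ 0.80).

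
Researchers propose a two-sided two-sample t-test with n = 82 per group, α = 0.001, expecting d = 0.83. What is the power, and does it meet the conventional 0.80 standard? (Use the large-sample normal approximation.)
Power ≈ 0.98; the study is adequately powered (power ≥ 0.80)

Power calculation (two-sample t-test, normal approximation):
z_β = d · √(n/2) - z_{α/2}
z_β = 0.83 · √(82/2) - 3.291
z_β = 0.83 · 6.403 - 3.291
z_β = 2.024

Power = Φ(z_β) = Φ(2.024) ≈ 0.979

Effect size d = 0.83 is large by Cohen's convention (0.2/0.5/0.8).

Threshold: power ≥ 0.80 is conventionally adequate.
Power ≈ 0.98 → the study is adequately powered (power ≥ 0.80).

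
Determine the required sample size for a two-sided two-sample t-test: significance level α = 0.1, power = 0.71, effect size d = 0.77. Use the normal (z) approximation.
n = 17 per group

Sample size formula (two-sample t-test, normal approximation):
n = 2 · ((z_{α/2} + z_β) / d)²

z_{α/2} = 1.645 (for α = 0.1, two-sided)
z_β = 0.553 (for power = 0.71)
d = 0.77

n = 2 · ((1.645 + 0.553) / 0.77)²
n = 2 · (2.855)²
n ≈ 16.30
Round up to the next whole number: n = 17 per group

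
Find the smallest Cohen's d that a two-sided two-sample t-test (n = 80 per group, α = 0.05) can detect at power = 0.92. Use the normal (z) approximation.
d ≈ 0.53

Minimum detectable effect (two-sample t-test, normal approximation):
d = (z_{α/2} + z_β) / √(n/2)
d = (1.960 + 1.405) / √(80/2)
d = 3.365 / 6.325
d ≈ 0.53

By Cohen's convention (0.2 small / 0.5 medium / 0.8 large): medium effect.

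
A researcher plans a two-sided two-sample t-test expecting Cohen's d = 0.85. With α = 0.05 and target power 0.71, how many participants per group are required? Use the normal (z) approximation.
n = 18 per group

Sample size formula (two-sample t-test, normal approximation):
n = 2 · ((z_{α/2} + z_β) / d)²

z_{α/2} = 1.960 (for α = 0.05, two-sided)
z_β = 0.553 (for power = 0.71)
d = 0.85

n = 2 · ((1.960 + 0.553) / 0.85)²
n = 2 · (2.956)²
n ≈ 17.48
Round up to the next whole number: n = 18 per group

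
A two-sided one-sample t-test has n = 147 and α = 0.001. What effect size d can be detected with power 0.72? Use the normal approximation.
d ≈ 0.32

Minimum detectable effect (one-sample t-test, normal approximation):
d = (z_{α/2} + z_β) / √n
d = (3.291 + 0.583) / √147
d = 3.873 / 12.124
d ≈ 0.32

By Cohen's convention (0.2 small / 0.5 medium / 0.8 large): small effect.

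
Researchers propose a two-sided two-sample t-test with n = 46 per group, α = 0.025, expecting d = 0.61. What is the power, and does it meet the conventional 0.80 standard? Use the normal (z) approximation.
Power ≈ 0.75; the study is underpowered (power < 0.80)

Power calculation (two-sample t-test, normal approximation):
z_β = d · √(n/2) - z_{α/2}
z_β = 0.61 · √(46/2) - 2.241
z_β = 0.61 · 4.796 - 2.241
z_β = 0.684

Power = Φ(z_β) = Φ(0.684) ≈ 0.753

Effect size d = 0.61 is medium by Cohen's convention (0.2/0.5/0.8).

Threshold: power ≥ 0.80 is conventionally adequate.
Power ≈ 0.75 → the study is underpowered (power < 0.80).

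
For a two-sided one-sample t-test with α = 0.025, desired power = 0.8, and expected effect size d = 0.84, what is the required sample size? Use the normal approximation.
n = 14

Sample size formula (one-sample t-test, normal approximation):
n = ((z_{α/2} + z_β) / d)²

z_{α/2} = 2.241 (for α = 0.025, two-sided)
z_β = 0.842 (for power = 0.8)
d = 0.84

n = ((2.241 + 0.842) / 0.84)²
n = (3.670)²
n ≈ 13.47
Round up to the next whole number: n = 14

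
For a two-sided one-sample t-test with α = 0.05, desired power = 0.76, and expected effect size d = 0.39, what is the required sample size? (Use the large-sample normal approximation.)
n = 47

Sample size formula (one-sample t-test, normal approximation):
n = ((z_{α/2} + z_β) / d)²

z_{α/2} = 1.960 (for α = 0.05, two-sided)
z_β = 0.706 (for power = 0.76)
d = 0.39

n = ((1.960 + 0.706) / 0.39)²
n = (6.836)²
n ≈ 46.73
Round up to the next whole number: n = 47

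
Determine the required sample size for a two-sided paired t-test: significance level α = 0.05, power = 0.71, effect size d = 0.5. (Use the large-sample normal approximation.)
n = 26 pairs

Sample size formula (paired t-test, normal approximation):
n = ((z_{α/2} + z_β) / d)²

z_{α/2} = 1.960 (for α = 0.05, two-sided)
z_β = 0.553 (for power = 0.71)
d = 0.5

n = ((1.960 + 0.553) / 0.5)²
n = (5.026)²
n ≈ 25.26
Round up to the next whole number: n = 26 pairs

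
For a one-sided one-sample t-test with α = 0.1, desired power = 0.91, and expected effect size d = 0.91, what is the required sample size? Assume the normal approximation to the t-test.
n = 9

Sample size formula (one-sample t-test, normal approximation):
n = ((z_α + z_β) / d)²

z_α = 1.282 (for α = 0.1, one-sided)
z_β = 1.341 (for power = 0.91)
d = 0.91

n = ((1.282 + 1.341) / 0.91)²
n = (2.882)²
n ≈ 8.31
Round up to the next whole number: n = 9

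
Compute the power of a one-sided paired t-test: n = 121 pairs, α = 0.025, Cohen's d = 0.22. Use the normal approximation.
Power ≈ 0.68

Power calculation (paired t-test, normal approximation):
z_β = d · √n - z_α
z_β = 0.22 · √121 - 1.960
z_β = 0.22 · 11.000 - 1.960
z_β = 0.460

Power = Φ(z_β) = Φ(0.460) ≈ 0.677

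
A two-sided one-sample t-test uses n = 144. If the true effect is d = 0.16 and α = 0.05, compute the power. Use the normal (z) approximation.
Power ≈ 0.48

Power calculation (one-sample t-test, normal approximation):
z_β = d · √n - z_{α/2}
z_β = 0.16 · √144 - 1.960
z_β = 0.16 · 12.000 - 1.960
z_β = -0.040

Power = Φ(z_β) = Φ(-0.040) ≈ 0.484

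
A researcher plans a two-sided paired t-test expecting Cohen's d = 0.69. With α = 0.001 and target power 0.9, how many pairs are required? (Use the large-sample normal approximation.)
n = 44 pairs

Sample size formula (paired t-test, normal approximation):
n = ((z_{α/2} + z_β) / d)²

z_{α/2} = 3.291 (for α = 0.001, two-sided)
z_β = 1.282 (for power = 0.9)
d = 0.69

n = ((3.291 + 1.282) / 0.69)²
n = (6.628)²
n ≈ 43.93
Round up to the next whole number: n = 44 pairs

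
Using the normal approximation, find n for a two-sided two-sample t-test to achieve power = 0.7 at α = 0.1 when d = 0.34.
n = 82 per group

Sample size formula (two-sample t-test, normal approximation):
n = 2 · ((z_{α/2} + z_β) / d)²

z_{α/2} = 1.645 (for α = 0.1, two-sided)
z_β = 0.524 (for power = 0.7)
d = 0.34

n = 2 · ((1.645 + 0.524) / 0.34)²
n = 2 · (6.379)²
n ≈ 81.38
Round up to the next whole number: n = 82 per group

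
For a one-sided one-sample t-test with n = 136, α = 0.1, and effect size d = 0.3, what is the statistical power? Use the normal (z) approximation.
Power ≈ 0.99

Power calculation (one-sample t-test, normal approximation):
z_β = d · √n - z_α
z_β = 0.3 · √136 - 1.282
z_β = 0.3 · 11.662 - 1.282
z_β = 2.217

Power = Φ(z_β) = Φ(2.217) ≈ 0.987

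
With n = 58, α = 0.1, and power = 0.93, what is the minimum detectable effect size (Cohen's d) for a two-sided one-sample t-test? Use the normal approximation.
d ≈ 0.41

Minimum detectable effect (one-sample t-test, normal approximation):
d = (z_{α/2} + z_β) / √n
d = (1.645 + 1.476) / √58
d = 3.121 / 7.616
d ≈ 0.41

By Cohen's convention (0.2 small / 0.5 medium / 0.8 large): small effect.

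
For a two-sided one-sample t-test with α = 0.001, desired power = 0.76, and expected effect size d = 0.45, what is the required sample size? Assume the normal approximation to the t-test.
n = 79

Sample size formula (one-sample t-test, normal approximation):
n = ((z_{α/2} + z_β) / d)²

z_{α/2} = 3.291 (for α = 0.001, two-sided)
z_β = 0.706 (for power = 0.76)
d = 0.45

n = ((3.291 + 0.706) / 0.45)²
n = (8.882)²
n ≈ 78.89
Round up to the next whole number: n = 79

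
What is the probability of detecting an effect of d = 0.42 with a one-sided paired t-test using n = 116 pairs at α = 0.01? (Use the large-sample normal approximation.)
Power ≈ 0.99

Power calculation (paired t-test, normal approximation):
z_β = d · √n - z_α
z_β = 0.42 · √116 - 2.326
z_β = 0.42 · 10.770 - 2.326
z_β = 2.197

Power = Φ(z_β) = Φ(2.197) ≈ 0.986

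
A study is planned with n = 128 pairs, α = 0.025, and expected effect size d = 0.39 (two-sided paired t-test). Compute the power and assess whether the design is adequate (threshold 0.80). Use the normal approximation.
Power ≈ 0.99; the study is adequately powered (power ≥ 0.80)

Power calculation (paired t-test, normal approximation):
z_β = d · √n - z_{α/2}
z_β = 0.39 · √128 - 2.241
z_β = 0.39 · 11.314 - 2.241
z_β = 2.171

Power = Φ(z_β) = Φ(2.171) ≈ 0.985

Effect size d = 0.39 is small by Cohen's convention (0.2/0.5/0.8).

Threshold: power ≥ 0.80 is conventionally adequate.
Power ≈ 0.99 → the study is adequately powered (power ≥ 0.80).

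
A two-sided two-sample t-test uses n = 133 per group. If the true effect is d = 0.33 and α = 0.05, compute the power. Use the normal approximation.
Power ≈ 0.77

Power calculation (two-sample t-test, normal approximation):
z_β = d · √(n/2) - z_{α/2}
z_β = 0.33 · √(133/2) - 1.960
z_β = 0.33 · 8.155 - 1.960
z_β = 0.731

Power = Φ(z_β) = Φ(0.731) ≈ 0.768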